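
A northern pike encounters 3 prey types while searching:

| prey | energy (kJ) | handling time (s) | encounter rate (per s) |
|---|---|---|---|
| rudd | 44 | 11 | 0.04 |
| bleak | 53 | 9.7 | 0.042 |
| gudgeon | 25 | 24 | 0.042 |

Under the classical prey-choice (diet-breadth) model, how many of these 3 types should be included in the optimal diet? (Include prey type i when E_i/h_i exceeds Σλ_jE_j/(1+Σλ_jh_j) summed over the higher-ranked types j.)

E/h in descending order: bleak 5.46, rudd 4, gudgeon 1.04 kJ/s. The optimal diet is the largest prefix of this list for which every included type satisfies E_i/h_i > R on the types above it.
Rate on top 1: 1.582. rudd: 4 > 1.582 → include.
Rate on top 2: 2.158. gudgeon: 1.04 < 2.158 → exclude; stop.
Optimal diet: bleak, rudd — 2 of 3 types.

2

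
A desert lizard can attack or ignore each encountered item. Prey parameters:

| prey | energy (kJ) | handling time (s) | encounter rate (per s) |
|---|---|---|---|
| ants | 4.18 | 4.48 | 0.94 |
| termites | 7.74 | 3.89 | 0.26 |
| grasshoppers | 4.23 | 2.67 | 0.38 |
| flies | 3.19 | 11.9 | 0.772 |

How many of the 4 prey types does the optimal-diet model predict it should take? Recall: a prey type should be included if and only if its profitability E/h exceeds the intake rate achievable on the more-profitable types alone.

Rank by E/h (kJ/s): termites 1.99, grasshoppers 1.58, ants 0.933, flies 0.268. Include each in turn until the next type's E/h falls below the running intake rate.
Rate on top 1: 1. grasshoppers: 1.58 > 1 → include.
Rate on top 2: 1.196. ants: 0.933 < 1.196 → exclude; stop.
Optimal diet: termites, grasshoppers — 2 of 4 types.

2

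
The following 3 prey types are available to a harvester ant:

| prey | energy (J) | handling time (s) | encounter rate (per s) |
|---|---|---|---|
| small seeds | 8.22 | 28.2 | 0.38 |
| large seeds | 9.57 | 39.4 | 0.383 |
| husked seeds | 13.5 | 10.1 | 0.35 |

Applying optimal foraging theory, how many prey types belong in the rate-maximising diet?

1

Profitabilities (E/h, J/s): husked seeds 1.34, small seeds 0.291, large seeds 0.243. Add prey in this order while the next type's profitability exceeds the intake rate on those already taken.
Rate on top 1: 1.042. small seeds: 0.291 < 1.042 → exclude; stop.
Optimal diet: husked seeds — 1 of 3 types.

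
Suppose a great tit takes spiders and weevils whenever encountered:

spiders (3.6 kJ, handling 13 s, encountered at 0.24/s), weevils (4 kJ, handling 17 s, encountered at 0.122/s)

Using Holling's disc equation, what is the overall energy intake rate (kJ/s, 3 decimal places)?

0.218 kJ/s

R = Σλ_iE_i / (1 + Σλ_ih_i)
Numerator: 0.24×3.6 + 0.122×4 = 1.352
Denominator: 1 + 0.24×13 + 0.122×17 = 6.194
R = 1.352/6.194 = 0.2183 kJ/s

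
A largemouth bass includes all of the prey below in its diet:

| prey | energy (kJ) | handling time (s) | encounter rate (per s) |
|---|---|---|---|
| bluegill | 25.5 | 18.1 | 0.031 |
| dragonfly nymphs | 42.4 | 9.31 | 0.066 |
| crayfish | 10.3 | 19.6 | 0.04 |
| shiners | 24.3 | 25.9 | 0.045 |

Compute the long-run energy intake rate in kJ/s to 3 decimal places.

1.235 kJ/s

R = Σλ_iE_i / (1 + Σλ_ih_i)
Numerator: 0.031×25.5 + 0.066×42.4 + 0.04×10.3 + 0.045×24.3 = 5.094
Denominator: 1 + 0.031×18.1 + 0.066×9.31 + 0.04×19.6 + 0.045×25.9 = 4.125
R = 5.094/4.125 = 1.235 kJ/s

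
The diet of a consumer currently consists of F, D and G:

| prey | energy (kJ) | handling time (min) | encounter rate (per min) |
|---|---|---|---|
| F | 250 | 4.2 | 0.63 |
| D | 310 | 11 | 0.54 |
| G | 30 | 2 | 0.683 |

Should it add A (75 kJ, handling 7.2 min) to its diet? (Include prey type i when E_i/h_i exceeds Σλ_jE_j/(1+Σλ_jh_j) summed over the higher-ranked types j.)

No

Current rate: (0.63×250 + 0.54×310 + 0.683×30)/(1 + 0.63×4.2 + 0.54×11 + 0.683×2) = 31.54 kJ/min.
Profitability of A: 75/7.2 = 10.42 kJ/min.
Since 10.42 < R, time spent handling A is better spent searching.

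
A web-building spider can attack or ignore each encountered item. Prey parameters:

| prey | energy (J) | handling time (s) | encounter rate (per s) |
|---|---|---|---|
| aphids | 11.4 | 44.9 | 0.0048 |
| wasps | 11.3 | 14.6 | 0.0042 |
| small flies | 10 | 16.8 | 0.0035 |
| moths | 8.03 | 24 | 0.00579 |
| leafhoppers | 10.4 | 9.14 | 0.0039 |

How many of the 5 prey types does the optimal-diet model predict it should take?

5

E/h in descending order: leafhoppers 1.14, wasps 0.774, small flies 0.595, moths 0.335, aphids 0.254 J/s. The optimal diet is the largest prefix of this list for which every included type satisfies E_i/h_i > R on the types above it.
Rate on top 1: 0.03916. wasps: 0.774 > 0.03916 → include.
Rate on top 2: 0.08024. small flies: 0.595 > 0.08024 → include.
Rate on top 3: 0.1064. moths: 0.335 > 0.1064 → include.
Rate on top 4: 0.1309. aphids: 0.254 > 0.1309 → include.
Optimal diet: leafhoppers, wasps, small flies, moths, aphids — 5 of 5 types.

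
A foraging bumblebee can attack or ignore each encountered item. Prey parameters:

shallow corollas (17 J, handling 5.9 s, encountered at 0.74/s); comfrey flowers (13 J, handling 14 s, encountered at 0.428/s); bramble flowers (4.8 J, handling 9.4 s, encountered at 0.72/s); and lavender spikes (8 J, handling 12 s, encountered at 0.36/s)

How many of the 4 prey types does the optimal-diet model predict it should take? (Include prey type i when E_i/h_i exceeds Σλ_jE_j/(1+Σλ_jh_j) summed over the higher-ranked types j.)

1

Rank by E/h (J/s): shallow corollas 2.88, comfrey flowers 0.929, lavender spikes 0.667, bramble flowers 0.511. Include each in turn until the next type's E/h falls below the running intake rate.
Rate on top 1: 2.344. comfrey flowers: 0.929 < 2.344 → exclude; stop.
Optimal diet: shallow corollas — 1 of 4 types.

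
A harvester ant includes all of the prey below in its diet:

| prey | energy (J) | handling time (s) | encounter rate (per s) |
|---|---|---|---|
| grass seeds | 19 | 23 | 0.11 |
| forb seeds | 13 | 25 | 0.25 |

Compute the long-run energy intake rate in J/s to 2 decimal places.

0.55 J/s

Energy encountered per unit search time: 0.11×19 + 0.25×13 = 5.34 J/s.
Handling time per unit search time: 0.11×23 + 0.25×25 = 8.78.
Rate = 5.34/(1 + 8.78) = 0.546 J/s.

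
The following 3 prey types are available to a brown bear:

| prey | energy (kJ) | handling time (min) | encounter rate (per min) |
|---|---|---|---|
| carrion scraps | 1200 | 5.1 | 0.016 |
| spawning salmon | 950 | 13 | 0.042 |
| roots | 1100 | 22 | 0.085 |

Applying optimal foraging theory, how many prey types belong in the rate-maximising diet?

Profitabilities (E/h, kJ/min): carrion scraps 235, spawning salmon 73.1, roots 50. Add prey in this order while the next type's profitability exceeds the intake rate on those already taken.
Rate on top 1: 17.75. spawning salmon: 73.1 > 17.75 → include.
Rate on top 2: 36.31. roots: 50 > 36.31 → include.
Optimal diet: carrion scraps, spawning salmon, roots — 3 of 3 types.

3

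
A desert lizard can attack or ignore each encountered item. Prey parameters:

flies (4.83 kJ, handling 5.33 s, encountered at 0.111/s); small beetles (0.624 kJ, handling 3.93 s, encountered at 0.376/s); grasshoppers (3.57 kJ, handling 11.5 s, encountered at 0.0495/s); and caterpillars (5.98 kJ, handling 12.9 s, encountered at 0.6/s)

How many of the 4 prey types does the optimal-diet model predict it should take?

E/h in descending order: flies 0.906, caterpillars 0.464, grasshoppers 0.31, small beetles 0.159 kJ/s. The optimal diet is the largest prefix of this list for which every included type satisfies E_i/h_i > R on the types above it.
Rate on top 1: 0.3368. caterpillars: 0.464 > 0.3368 → include.
Rate on top 2: 0.442. grasshoppers: 0.31 < 0.442 → exclude; stop.
Optimal diet: flies, caterpillars — 2 of 4 types.

2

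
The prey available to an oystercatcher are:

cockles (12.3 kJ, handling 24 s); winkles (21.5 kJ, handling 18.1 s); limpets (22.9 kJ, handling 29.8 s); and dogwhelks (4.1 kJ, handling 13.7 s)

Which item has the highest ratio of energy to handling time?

In descending order of E/h:
winkles: 21.5/18.1 = 1.19 kJ/s
limpets: 22.9/29.8 = 0.768 kJ/s
cockles: 12.3/24 = 0.513 kJ/s
dogwhelks: 4.1/13.7 = 0.299 kJ/s

winkles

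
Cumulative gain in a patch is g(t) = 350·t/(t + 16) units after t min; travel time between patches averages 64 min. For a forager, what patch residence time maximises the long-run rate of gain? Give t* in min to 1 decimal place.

32.0 min

Maximise g(t)/(T+t): set derivative to zero → g'(t)(T+t) = g(t).
g'(t) = 350·16/(t + 16)². Setting 350·16/(t+16)² = 350t/[(t+16)(64+t)] gives 16(64+t) = t(t+16), so t² = 16×64 = 1024.
t* = √1024 = 32 min.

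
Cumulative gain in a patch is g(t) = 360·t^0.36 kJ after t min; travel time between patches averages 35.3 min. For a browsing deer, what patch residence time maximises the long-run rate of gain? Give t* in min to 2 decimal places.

19.86 min

Maximise g(t)/(T+t): set derivative to zero → g'(t)(T+t) = g(t).
g'(t) = 0.36·360·t^-0.64. Setting 0.36·360·t^-0.64 = 360·t^0.36/(35.3+t) gives 0.36(35.3+t) = t, so 0.64·t = 0.36×35.3.
t* = 0.36×35.3/0.64 = 19.86 min.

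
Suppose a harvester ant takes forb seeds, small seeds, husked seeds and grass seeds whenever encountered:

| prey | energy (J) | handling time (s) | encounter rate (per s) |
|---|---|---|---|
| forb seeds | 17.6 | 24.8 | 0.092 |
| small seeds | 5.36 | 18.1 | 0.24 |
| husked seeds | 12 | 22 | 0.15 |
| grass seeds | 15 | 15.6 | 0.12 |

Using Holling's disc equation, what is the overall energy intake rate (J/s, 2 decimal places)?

R = Σλ_iE_i / (1 + Σλ_ih_i)
Numerator: 0.092×17.6 + 0.24×5.36 + 0.15×12 + 0.12×15 = 6.506
Denominator: 1 + 0.092×24.8 + 0.24×18.1 + 0.15×22 + 0.12×15.6 = 12.8
R = 6.506/12.8 = 0.5083 J/s

0.51 J/s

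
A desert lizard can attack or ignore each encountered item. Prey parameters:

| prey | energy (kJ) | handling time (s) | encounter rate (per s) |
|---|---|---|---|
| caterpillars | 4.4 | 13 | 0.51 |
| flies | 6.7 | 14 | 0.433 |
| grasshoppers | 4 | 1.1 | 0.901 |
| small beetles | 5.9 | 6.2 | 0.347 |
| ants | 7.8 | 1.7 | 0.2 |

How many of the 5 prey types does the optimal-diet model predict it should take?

2

Profitabilities (E/h, kJ/s): ants 4.59, grasshoppers 3.64, small beetles 0.952, flies 0.479, caterpillars 0.338. Add prey in this order while the next type's profitability exceeds the intake rate on those already taken.
Rate on top 1: 1.164. grasshoppers: 3.64 > 1.164 → include.
Rate on top 2: 2.215. small beetles: 0.952 < 2.215 → exclude; stop.
Optimal diet: ants, grasshoppers — 2 of 5 types.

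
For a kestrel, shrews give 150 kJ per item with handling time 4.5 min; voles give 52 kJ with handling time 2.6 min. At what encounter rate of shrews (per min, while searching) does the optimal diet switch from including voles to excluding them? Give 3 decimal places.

At the threshold, the rate on shrews alone equals the profitability of voles: λ·150/(1 + λ·4.5) = 52/2.6 = 20.
Rearranging, λ(150 − 20×4.5) = 20, so λ = 20/60 = 0.3333 per min.

0.333 per min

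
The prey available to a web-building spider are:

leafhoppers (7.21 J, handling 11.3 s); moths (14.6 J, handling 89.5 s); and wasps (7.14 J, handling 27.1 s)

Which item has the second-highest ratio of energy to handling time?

wasps

Profitability E/h (J/s): leafhoppers = 7.21/11.3 = 0.638, moths = 14.6/89.5 = 0.163, wasps = 7.14/27.1 = 0.263.
Ranked: leafhoppers > wasps > moths.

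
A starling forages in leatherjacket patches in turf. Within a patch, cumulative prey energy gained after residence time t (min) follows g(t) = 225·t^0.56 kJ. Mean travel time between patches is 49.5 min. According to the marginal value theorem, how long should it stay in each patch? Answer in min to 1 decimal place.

Optimal t* satisfies g'(t*) = g(t*)/(T + t*).
g'(t) = 0.56·225·t^-0.44. Setting 0.56·225·t^-0.44 = 225·t^0.56/(49.5+t) gives 0.56(49.5+t) = t, so 0.44·t = 0.56×49.5.
t* = 0.56×49.5/0.44 = 63 min.

63.0 min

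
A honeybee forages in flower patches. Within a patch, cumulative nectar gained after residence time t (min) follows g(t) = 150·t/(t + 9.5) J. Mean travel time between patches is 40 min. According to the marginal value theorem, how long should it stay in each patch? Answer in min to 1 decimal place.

19.5 min

Optimal t* satisfies g'(t*) = g(t*)/(T + t*).
g'(t) = 150·9.5/(t + 9.5)². Setting 150·9.5/(t+9.5)² = 150t/[(t+9.5)(40+t)] gives 9.5(40+t) = t(t+9.5), so t² = 9.5×40 = 380.
t* = √380 = 19.49 min.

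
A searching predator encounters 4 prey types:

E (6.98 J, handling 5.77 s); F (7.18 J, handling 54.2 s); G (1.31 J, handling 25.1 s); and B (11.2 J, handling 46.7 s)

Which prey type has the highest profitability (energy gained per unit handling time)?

Profitability E/h (J/s): E = 6.98/5.77 = 1.21, F = 7.18/54.2 = 0.132, G = 1.31/25.1 = 0.0522, B = 11.2/46.7 = 0.24.
Ranked: E > B > F > G.

E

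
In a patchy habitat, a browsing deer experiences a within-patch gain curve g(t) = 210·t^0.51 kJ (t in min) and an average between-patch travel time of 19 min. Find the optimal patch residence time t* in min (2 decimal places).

19.78 min

Optimal t* satisfies g'(t*) = g(t*)/(T + t*).
g'(t) = 0.51·210·t^-0.49. Setting 0.51·210·t^-0.49 = 210·t^0.51/(19+t) gives 0.51(19+t) = t, so 0.49·t = 0.51×19.
t* = 0.51×19/0.49 = 19.78 min.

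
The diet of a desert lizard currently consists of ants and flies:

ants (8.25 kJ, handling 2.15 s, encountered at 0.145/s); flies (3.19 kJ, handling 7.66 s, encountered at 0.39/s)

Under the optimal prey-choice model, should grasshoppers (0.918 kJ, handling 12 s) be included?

No

Intake rate on the current diet: R = (0.145×8.25 + 0.39×3.19) / (1 + 0.145×2.15 + 0.39×7.66) = 2.44/4.299 = 0.5676 kJ/s.
grasshoppers: E/h = 0.918/12 = 0.0765 kJ/s.
0.0765 < 0.5676, so adding grasshoppers would lower the average — exclude it.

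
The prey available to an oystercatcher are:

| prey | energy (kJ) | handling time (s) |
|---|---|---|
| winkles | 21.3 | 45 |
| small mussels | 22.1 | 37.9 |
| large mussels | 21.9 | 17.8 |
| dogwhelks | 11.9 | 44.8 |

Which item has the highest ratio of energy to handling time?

Profitability E/h (kJ/s): winkles = 21.3/45 = 0.473, small mussels = 22.1/37.9 = 0.583, large mussels = 21.9/17.8 = 1.23, dogwhelks = 11.9/44.8 = 0.266.
Ranked: large mussels > small mussels > winkles > dogwhelks.

large mussels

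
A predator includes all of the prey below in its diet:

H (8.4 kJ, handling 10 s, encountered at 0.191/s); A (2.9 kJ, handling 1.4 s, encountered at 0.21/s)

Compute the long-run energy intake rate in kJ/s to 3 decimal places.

0.691 kJ/s

R = (0.191×8.4 + 0.21×2.9) / (1 + 0.191×10 + 0.21×1.4) = 2.213/3.204 = 0.6908 kJ/s.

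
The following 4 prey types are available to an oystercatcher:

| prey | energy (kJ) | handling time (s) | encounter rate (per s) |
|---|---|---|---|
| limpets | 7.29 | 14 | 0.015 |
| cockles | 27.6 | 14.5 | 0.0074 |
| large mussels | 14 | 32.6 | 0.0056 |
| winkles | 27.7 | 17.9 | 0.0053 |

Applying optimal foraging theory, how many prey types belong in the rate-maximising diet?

4

E/h in descending order: cockles 1.9, winkles 1.55, limpets 0.521, large mussels 0.429 kJ/s. The optimal diet is the largest prefix of this list for which every included type satisfies E_i/h_i > R on the types above it.
Rate on top 1: 0.1844. winkles: 1.55 > 0.1844 → include.
Rate on top 2: 0.292. limpets: 0.521 > 0.292 → include.
Rate on top 3: 0.326. large mussels: 0.429 > 0.326 → include.
Optimal diet: cockles, winkles, limpets, large mussels — 4 of 4 types.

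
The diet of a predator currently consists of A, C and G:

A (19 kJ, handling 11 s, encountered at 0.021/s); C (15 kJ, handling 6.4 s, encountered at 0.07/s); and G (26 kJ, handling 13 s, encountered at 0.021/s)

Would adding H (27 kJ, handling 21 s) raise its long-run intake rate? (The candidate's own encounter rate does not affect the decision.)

Yes

Current rate: (0.021×19 + 0.07×15 + 0.021×26)/(1 + 0.021×11 + 0.07×6.4 + 0.021×13) = 1.022 kJ/s.
Profitability of H: 27/21 = 1.286 kJ/s.
Since 1.286 > R, including H increases the long-run rate.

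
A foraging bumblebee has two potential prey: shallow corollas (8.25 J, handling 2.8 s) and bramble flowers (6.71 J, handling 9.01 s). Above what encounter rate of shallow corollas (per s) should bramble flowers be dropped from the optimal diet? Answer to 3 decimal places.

Drop bramble flowers once their profitability E₂/h₂ falls below the rate achievable on shallow corollas alone: E₂/h₂ = λE₁/(1 + λh₁).
Solve for λ: λE₁h₂ = E₂(1 + λh₁) → λ(E₁h₂ − E₂h₁) = E₂ → λ = E₂/(E₁h₂ − E₂h₁).
λ = 6.71/(8.25×9.01 − 6.71×2.8) = 6.71/55.54 = 0.1208 per s.

0.121 per s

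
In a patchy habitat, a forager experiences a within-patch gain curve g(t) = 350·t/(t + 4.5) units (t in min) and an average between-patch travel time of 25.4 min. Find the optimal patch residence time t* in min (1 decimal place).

10.7 min

Maximise g(t)/(T+t): set derivative to zero → g'(t)(T+t) = g(t).
g'(t) = 350·4.5/(t + 4.5)². Setting 350·4.5/(t+4.5)² = 350t/[(t+4.5)(25.4+t)] gives 4.5(25.4+t) = t(t+4.5), so t² = 4.5×25.4 = 114.3.
t* = √114.3 = 10.69 min.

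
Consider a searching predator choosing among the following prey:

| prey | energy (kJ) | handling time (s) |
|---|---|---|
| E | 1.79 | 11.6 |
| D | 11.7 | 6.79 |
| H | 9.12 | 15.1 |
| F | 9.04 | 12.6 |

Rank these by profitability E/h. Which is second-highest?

Profitability E/h (kJ/s): E = 1.79/11.6 = 0.154, D = 11.7/6.79 = 1.72, H = 9.12/15.1 = 0.604, F = 9.04/12.6 = 0.717.
Ranked: D > F > H > E.

F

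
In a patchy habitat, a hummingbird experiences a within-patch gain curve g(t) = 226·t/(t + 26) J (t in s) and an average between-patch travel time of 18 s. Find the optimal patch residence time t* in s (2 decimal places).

21.63 s

By the marginal value theorem, leave when the instantaneous gain rate g'(t) equals the habitat-wide average g(t)/(T + t).
g'(t) = 226·26/(t + 26)². Setting 226·26/(t+26)² = 226t/[(t+26)(18+t)] gives 26(18+t) = t(t+26), so t² = 26×18 = 468.
t* = √468 = 21.63 s.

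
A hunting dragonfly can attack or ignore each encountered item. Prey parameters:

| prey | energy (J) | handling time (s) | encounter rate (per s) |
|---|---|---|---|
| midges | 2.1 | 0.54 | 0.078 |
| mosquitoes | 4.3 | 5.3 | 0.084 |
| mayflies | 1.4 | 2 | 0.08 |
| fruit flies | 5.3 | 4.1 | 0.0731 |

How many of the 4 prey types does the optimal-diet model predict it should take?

4

Rank by E/h (J/s): midges 3.89, fruit flies 1.29, mosquitoes 0.811, mayflies 0.7. Include each in turn until the next type's E/h falls below the running intake rate.
Rate on top 1: 0.1572. fruit flies: 1.29 > 0.1572 → include.
Rate on top 2: 0.4108. mosquitoes: 0.811 > 0.4108 → include.
Rate on top 3: 0.5106. mayflies: 0.7 > 0.5106 → include.
Optimal diet: midges, fruit flies, mosquitoes, mayflies — 4 of 4 types.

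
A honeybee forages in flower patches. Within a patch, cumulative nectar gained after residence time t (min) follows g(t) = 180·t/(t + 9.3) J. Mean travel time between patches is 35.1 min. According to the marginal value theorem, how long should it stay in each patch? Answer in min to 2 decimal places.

18.07 min

By the marginal value theorem, leave when the instantaneous gain rate g'(t) equals the habitat-wide average g(t)/(T + t).
g'(t) = 180·9.3/(t + 9.3)². Setting 180·9.3/(t+9.3)² = 180t/[(t+9.3)(35.1+t)] gives 9.3(35.1+t) = t(t+9.3), so t² = 9.3×35.1 = 326.4.
t* = √326.4 = 18.07 min.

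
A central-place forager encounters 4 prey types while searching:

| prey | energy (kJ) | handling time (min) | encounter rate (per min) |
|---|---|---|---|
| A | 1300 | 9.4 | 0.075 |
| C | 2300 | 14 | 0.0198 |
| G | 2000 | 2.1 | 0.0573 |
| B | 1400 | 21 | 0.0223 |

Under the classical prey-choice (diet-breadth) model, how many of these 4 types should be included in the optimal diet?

Profitabilities (E/h, kJ/min): G 952, C 164, A 138, B 66.7. Add prey in this order while the next type's profitability exceeds the intake rate on those already taken.
Rate on top 1: 102.3. C: 164 > 102.3 → include.
Rate on top 2: 114.6. A: 138 > 114.6 → include.
Rate on top 3: 122.5. B: 66.7 < 122.5 → exclude; stop.
Optimal diet: G, C, A — 3 of 4 types.

3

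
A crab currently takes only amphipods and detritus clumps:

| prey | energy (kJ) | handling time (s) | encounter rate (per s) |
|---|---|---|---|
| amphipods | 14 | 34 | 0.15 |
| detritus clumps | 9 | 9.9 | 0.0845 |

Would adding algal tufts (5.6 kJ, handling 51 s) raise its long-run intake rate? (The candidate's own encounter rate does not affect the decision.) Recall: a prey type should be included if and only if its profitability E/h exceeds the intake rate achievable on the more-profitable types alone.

On amphipods and detritus clumps alone, R = ΣλE/(1+Σλh) = 2.861/6.937 = 0.4124 kJ/s.
Profitability of algal tufts: 5.6/51 = 0.1098 kJ/s.
Since 0.1098 < R, time spent handling algal tufts is better spent searching.

No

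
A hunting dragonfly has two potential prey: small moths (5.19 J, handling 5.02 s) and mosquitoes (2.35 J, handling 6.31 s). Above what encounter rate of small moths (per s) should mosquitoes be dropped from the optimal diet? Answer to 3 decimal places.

0.112 per s

At the threshold, the rate on small moths alone equals the profitability of mosquitoes: λ·5.19/(1 + λ·5.02) = 2.35/6.31 = 0.3724.
Rearranging, λ(5.19 − 0.3724×5.02) = 0.3724, so λ = 0.3724/3.32 = 0.1122 per s.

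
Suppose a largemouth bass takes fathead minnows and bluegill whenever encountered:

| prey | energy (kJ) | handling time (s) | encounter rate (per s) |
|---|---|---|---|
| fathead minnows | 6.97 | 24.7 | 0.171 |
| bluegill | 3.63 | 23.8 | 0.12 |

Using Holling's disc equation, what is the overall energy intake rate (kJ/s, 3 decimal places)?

0.201 kJ/s

R = Σλ_iE_i / (1 + Σλ_ih_i)
Numerator: 0.171×6.97 + 0.12×3.63 = 1.627
Denominator: 1 + 0.171×24.7 + 0.12×23.8 = 8.08
R = 1.627/8.08 = 0.2014 kJ/s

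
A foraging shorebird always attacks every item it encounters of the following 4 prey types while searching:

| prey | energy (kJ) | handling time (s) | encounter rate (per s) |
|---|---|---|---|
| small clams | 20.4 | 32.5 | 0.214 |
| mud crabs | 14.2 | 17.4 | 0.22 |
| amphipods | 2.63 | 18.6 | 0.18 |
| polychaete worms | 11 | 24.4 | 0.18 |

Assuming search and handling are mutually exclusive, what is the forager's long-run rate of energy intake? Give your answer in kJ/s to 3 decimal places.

0.509 kJ/s

Energy encountered per unit search time: 0.214×20.4 + 0.22×14.2 + 0.18×2.63 + 0.18×11 = 9.943 kJ/s.
Handling time per unit search time: 0.214×32.5 + 0.22×17.4 + 0.18×18.6 + 0.18×24.4 = 18.52.
Rate = 9.943/(1 + 18.52) = 0.5093 kJ/s.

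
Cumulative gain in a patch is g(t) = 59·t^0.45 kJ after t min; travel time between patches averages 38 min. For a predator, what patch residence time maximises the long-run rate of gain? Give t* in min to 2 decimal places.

Optimal t* satisfies g'(t*) = g(t*)/(T + t*).
g'(t) = 0.45·59·t^-0.55. Setting 0.45·59·t^-0.55 = 59·t^0.45/(38+t) gives 0.45(38+t) = t, so 0.55·t = 0.45×38.
t* = 0.45×38/0.55 = 31.09 min.

31.09 min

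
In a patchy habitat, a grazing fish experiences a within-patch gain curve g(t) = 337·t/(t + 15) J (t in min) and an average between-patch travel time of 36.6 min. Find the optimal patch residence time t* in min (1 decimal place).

23.4 min

By the marginal value theorem, leave when the instantaneous gain rate g'(t) equals the habitat-wide average g(t)/(T + t).
g'(t) = 337·15/(t + 15)². Setting 337·15/(t+15)² = 337t/[(t+15)(36.6+t)] gives 15(36.6+t) = t(t+15), so t² = 15×36.6 = 549.
t* = √549 = 23.43 min.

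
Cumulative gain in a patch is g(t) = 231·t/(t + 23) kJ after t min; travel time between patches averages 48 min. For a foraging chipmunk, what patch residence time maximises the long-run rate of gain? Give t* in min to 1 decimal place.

By the marginal value theorem, leave when the instantaneous gain rate g'(t) equals the habitat-wide average g(t)/(T + t).
g'(t) = 231·23/(t + 23)². Setting 231·23/(t+23)² = 231t/[(t+23)(48+t)] gives 23(48+t) = t(t+23), so t² = 23×48 = 1104.
t* = √1104 = 33.23 min.

33.2 min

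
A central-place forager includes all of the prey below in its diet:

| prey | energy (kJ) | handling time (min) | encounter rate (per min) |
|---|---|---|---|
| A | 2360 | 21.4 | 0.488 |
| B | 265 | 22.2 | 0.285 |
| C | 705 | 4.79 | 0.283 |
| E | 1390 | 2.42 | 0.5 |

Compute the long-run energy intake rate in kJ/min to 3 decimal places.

104.334 kJ/min

R = (0.488×2360 + 0.285×265 + 0.283×705 + 0.5×1390) / (1 + 0.488×21.4 + 0.285×22.2 + 0.283×4.79 + 0.5×2.42) = 2122/20.34 = 104.3 kJ/min.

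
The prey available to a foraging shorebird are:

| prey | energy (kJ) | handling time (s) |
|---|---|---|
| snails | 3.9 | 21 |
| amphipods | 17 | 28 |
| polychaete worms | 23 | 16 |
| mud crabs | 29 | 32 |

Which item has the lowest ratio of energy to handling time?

snails

Profitability E/h (kJ/s): snails = 3.9/21 = 0.186, amphipods = 17/28 = 0.607, polychaete worms = 23/16 = 1.44, mud crabs = 29/32 = 0.906.
Ranked: polychaete worms > mud crabs > amphipods > snails.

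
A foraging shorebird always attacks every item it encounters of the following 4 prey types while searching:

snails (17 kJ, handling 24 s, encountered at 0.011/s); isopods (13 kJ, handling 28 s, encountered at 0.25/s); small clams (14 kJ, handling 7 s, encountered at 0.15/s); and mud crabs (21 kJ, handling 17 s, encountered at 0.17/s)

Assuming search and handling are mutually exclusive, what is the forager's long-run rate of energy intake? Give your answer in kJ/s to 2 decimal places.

R = (0.011×17 + 0.25×13 + 0.15×14 + 0.17×21) / (1 + 0.011×24 + 0.25×28 + 0.15×7 + 0.17×17) = 9.107/12.2 = 0.7462 kJ/s.

0.75 kJ/s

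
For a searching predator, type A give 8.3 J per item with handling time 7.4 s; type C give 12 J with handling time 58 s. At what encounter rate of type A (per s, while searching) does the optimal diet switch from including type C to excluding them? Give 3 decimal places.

Drop type C once their profitability E₂/h₂ falls below the rate achievable on type A alone: E₂/h₂ = λE₁/(1 + λh₁).
Solve for λ: λE₁h₂ = E₂(1 + λh₁) → λ(E₁h₂ − E₂h₁) = E₂ → λ = E₂/(E₁h₂ − E₂h₁).
λ = 12/(8.3×58 − 12×7.4) = 12/392.6 = 0.03057 per s.

0.031 per s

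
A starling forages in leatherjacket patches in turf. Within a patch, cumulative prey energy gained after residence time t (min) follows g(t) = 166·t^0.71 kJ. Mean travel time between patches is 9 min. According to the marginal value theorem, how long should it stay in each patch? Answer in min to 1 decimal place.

22.0 min

Optimal t* satisfies g'(t*) = g(t*)/(T + t*).
g'(t) = 0.71·166·t^-0.29. Setting 0.71·166·t^-0.29 = 166·t^0.71/(9+t) gives 0.71(9+t) = t, so 0.29·t = 0.71×9.
t* = 0.71×9/0.29 = 22.03 min.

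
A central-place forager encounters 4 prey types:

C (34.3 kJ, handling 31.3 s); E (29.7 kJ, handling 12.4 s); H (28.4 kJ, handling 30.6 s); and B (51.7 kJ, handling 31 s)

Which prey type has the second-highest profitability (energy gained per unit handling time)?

Profitability E/h (kJ/s): C = 34.3/31.3 = 1.1, E = 29.7/12.4 = 2.4, H = 28.4/30.6 = 0.928, B = 51.7/31 = 1.67.
Ranked: E > B > C > H.

B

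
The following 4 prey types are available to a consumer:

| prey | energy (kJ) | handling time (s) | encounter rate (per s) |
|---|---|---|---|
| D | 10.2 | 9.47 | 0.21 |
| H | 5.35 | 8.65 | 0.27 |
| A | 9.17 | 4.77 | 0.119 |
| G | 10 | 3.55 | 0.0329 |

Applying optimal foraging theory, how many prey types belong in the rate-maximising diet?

3

Profitabilities (E/h, kJ/s): G 2.82, A 1.92, D 1.08, H 0.618. Add prey in this order while the next type's profitability exceeds the intake rate on those already taken.
Rate on top 1: 0.2946. A: 1.92 > 0.2946 → include.
Rate on top 2: 0.8432. D: 1.08 > 0.8432 → include.
Rate on top 3: 0.9698. H: 0.618 < 0.9698 → exclude; stop.
Optimal diet: G, A, D — 3 of 4 types.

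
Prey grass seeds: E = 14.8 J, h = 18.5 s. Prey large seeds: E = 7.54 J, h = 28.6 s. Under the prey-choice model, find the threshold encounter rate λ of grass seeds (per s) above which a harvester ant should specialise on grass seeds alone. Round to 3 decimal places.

0.027 per s

At the threshold, the rate on grass seeds alone equals the profitability of large seeds: λ·14.8/(1 + λ·18.5) = 7.54/28.6 = 0.2636.
Rearranging, λ(14.8 − 0.2636×18.5) = 0.2636, so λ = 0.2636/9.923 = 0.02657 per s.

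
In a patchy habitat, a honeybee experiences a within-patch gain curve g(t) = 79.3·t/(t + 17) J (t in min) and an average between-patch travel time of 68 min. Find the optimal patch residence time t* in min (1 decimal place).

34.0 min

Maximise g(t)/(T+t): set derivative to zero → g'(t)(T+t) = g(t).
g'(t) = 79.3·17/(t + 17)². Setting 79.3·17/(t+17)² = 79.3t/[(t+17)(68+t)] gives 17(68+t) = t(t+17), so t² = 17×68 = 1156.
t* = √1156 = 34 min.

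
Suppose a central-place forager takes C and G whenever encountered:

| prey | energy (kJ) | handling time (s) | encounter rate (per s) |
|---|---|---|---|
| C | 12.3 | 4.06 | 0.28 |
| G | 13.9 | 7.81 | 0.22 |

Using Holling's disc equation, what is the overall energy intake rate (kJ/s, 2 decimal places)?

1.69 kJ/s

R = Σλ_iE_i / (1 + Σλ_ih_i)
Numerator: 0.28×12.3 + 0.22×13.9 = 6.502
Denominator: 1 + 0.28×4.06 + 0.22×7.81 = 3.855
R = 6.502/3.855 = 1.687 kJ/s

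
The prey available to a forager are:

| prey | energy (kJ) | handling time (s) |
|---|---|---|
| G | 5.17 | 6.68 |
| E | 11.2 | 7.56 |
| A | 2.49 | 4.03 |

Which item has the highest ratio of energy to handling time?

Profitability E/h (kJ/s): G = 5.17/6.68 = 0.774, E = 11.2/7.56 = 1.48, A = 2.49/4.03 = 0.618.
Ranked: E > G > A.

E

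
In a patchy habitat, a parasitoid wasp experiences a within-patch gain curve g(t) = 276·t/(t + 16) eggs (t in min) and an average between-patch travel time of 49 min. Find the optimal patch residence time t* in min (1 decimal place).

By the marginal value theorem, leave when the instantaneous gain rate g'(t) equals the habitat-wide average g(t)/(T + t).
g'(t) = 276·16/(t + 16)². Setting 276·16/(t+16)² = 276t/[(t+16)(49+t)] gives 16(49+t) = t(t+16), so t² = 16×49 = 784.
t* = √784 = 28 min.

28.0 min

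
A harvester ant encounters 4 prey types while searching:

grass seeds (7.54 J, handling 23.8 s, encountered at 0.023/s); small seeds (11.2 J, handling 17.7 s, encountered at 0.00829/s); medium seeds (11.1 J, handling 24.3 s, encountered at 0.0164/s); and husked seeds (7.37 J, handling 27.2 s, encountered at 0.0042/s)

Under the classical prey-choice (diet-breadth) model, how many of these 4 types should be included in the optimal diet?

4

E/h in descending order: small seeds 0.633, medium seeds 0.457, grass seeds 0.317, husked seeds 0.271 J/s. The optimal diet is the largest prefix of this list for which every included type satisfies E_i/h_i > R on the types above it.
Rate on top 1: 0.08097. medium seeds: 0.457 > 0.08097 → include.
Rate on top 2: 0.1779. grass seeds: 0.317 > 0.1779 → include.
Rate on top 3: 0.2142. husked seeds: 0.271 > 0.2142 → include.
Optimal diet: small seeds, medium seeds, grass seeds, husked seeds — 4 of 4 types.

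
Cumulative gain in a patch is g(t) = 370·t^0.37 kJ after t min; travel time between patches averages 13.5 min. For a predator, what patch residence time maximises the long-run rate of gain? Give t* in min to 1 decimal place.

Maximise g(t)/(T+t): set derivative to zero → g'(t)(T+t) = g(t).
g'(t) = 0.37·370·t^-0.63. Setting 0.37·370·t^-0.63 = 370·t^0.37/(13.5+t) gives 0.37(13.5+t) = t, so 0.63·t = 0.37×13.5.
t* = 0.37×13.5/0.63 = 7.929 min.

7.9 min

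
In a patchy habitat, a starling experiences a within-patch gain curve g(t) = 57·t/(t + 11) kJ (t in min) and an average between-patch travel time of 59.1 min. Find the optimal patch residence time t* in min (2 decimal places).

25.50 min

By the marginal value theorem, leave when the instantaneous gain rate g'(t) equals the habitat-wide average g(t)/(T + t).
g'(t) = 57·11/(t + 11)². Setting 57·11/(t+11)² = 57t/[(t+11)(59.1+t)] gives 11(59.1+t) = t(t+11), so t² = 11×59.1 = 650.1.
t* = √650.1 = 25.5 min.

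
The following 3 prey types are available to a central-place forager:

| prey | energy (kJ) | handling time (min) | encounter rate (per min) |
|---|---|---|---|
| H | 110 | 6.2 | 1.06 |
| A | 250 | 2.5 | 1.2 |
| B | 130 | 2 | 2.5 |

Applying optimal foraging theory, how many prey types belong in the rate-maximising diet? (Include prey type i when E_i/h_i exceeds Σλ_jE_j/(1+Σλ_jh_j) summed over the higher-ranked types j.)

Rank by E/h (kJ/min): A 100, B 65, H 17.7. Include each in turn until the next type's E/h falls below the running intake rate.
Rate on top 1: 75. B: 65 < 75 → exclude; stop.
Optimal diet: A — 1 of 3 types.

1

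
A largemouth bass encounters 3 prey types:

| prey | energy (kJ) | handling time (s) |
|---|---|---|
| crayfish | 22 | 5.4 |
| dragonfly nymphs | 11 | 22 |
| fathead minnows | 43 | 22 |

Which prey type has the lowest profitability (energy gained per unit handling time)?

Profitability E/h (kJ/s): crayfish = 22/5.4 = 4.07, dragonfly nymphs = 11/22 = 0.5, fathead minnows = 43/22 = 1.95.
Ranked: crayfish > fathead minnows > dragonfly nymphs.

dragonfly nymphs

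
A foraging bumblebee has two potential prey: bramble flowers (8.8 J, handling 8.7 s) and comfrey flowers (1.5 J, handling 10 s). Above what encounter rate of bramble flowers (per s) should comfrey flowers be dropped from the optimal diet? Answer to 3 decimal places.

At the threshold, the rate on bramble flowers alone equals the profitability of comfrey flowers: λ·8.8/(1 + λ·8.7) = 1.5/10 = 0.15.
Rearranging, λ(8.8 − 0.15×8.7) = 0.15, so λ = 0.15/7.495 = 0.02001 per s.

0.020 per s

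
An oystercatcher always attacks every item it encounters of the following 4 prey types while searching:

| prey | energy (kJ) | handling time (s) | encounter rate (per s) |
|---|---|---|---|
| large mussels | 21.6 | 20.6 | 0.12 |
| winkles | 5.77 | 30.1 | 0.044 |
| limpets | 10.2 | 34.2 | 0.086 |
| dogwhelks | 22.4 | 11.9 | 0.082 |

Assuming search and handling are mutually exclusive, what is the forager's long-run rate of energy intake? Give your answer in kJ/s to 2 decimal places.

Energy encountered per unit search time: 0.12×21.6 + 0.044×5.77 + 0.086×10.2 + 0.082×22.4 = 5.56 kJ/s.
Handling time per unit search time: 0.12×20.6 + 0.044×30.1 + 0.086×34.2 + 0.082×11.9 = 7.713.
Rate = 5.56/(1 + 7.713) = 0.6381 kJ/s.

0.64 kJ/s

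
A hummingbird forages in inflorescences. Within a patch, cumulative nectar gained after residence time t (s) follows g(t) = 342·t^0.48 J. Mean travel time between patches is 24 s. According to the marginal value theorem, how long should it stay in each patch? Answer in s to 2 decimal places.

22.15 s

Maximise g(t)/(T+t): set derivative to zero → g'(t)(T+t) = g(t).
g'(t) = 0.48·342·t^-0.52. Setting 0.48·342·t^-0.52 = 342·t^0.48/(24+t) gives 0.48(24+t) = t, so 0.52·t = 0.48×24.
t* = 0.48×24/0.52 = 22.15 s.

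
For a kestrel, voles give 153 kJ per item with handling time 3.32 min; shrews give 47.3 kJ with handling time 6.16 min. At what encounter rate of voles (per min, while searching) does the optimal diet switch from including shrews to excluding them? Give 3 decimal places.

The zero-one rule: include shrews iff E₂/h₂ > λE₁/(1+λh₁). Equality gives the switch point.
λE₁h₂ = E₂ + λE₂h₁ ⇒ λ = E₂/(E₁h₂ − E₂h₁) = 47.3/(942.5 − 157) = 0.06022 per min.

0.060 per min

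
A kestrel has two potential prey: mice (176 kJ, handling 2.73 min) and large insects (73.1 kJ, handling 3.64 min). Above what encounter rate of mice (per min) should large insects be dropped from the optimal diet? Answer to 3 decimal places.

Drop large insects once their profitability E₂/h₂ falls below the rate achievable on mice alone: E₂/h₂ = λE₁/(1 + λh₁).
Solve for λ: λE₁h₂ = E₂(1 + λh₁) → λ(E₁h₂ − E₂h₁) = E₂ → λ = E₂/(E₁h₂ − E₂h₁).
λ = 73.1/(176×3.64 − 73.1×2.73) = 73.1/441.1 = 0.1657 per min.

0.166 per min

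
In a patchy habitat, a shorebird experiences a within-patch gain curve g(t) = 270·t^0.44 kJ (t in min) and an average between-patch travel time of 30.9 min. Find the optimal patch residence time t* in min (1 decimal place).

24.3 min

By the marginal value theorem, leave when the instantaneous gain rate g'(t) equals the habitat-wide average g(t)/(T + t).
g'(t) = 0.44·270·t^-0.56. Setting 0.44·270·t^-0.56 = 270·t^0.44/(30.9+t) gives 0.44(30.9+t) = t, so 0.56·t = 0.44×30.9.
t* = 0.44×30.9/0.56 = 24.28 min.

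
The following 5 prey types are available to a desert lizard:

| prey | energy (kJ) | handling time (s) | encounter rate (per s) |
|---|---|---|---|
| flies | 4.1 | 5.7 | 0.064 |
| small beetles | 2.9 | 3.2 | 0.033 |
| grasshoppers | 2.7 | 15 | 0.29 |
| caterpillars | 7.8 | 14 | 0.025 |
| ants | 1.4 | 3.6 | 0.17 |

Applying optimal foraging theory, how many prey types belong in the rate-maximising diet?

Profitabilities (E/h, kJ/s): small beetles 0.906, flies 0.719, caterpillars 0.557, ants 0.389, grasshoppers 0.18. Add prey in this order while the next type's profitability exceeds the intake rate on those already taken.
Rate on top 1: 0.08656. flies: 0.719 > 0.08656 → include.
Rate on top 2: 0.2435. caterpillars: 0.557 > 0.2435 → include.
Rate on top 3: 0.3038. ants: 0.389 > 0.3038 → include.
Rate on top 4: 0.3252. grasshoppers: 0.18 < 0.3252 → exclude; stop.
Optimal diet: small beetles, flies, caterpillars, ants — 4 of 5 types.

4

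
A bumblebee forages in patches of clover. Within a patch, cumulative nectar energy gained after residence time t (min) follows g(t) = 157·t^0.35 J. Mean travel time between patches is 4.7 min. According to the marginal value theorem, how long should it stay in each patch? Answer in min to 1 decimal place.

By the marginal value theorem, leave when the instantaneous gain rate g'(t) equals the habitat-wide average g(t)/(T + t).
g'(t) = 0.35·157·t^-0.65. Setting 0.35·157·t^-0.65 = 157·t^0.35/(4.7+t) gives 0.35(4.7+t) = t, so 0.65·t = 0.35×4.7.
t* = 0.35×4.7/0.65 = 2.531 min.

2.5 min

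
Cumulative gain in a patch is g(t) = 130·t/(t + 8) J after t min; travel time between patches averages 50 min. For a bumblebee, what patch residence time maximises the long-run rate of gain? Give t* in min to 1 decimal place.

20.0 min

By the marginal value theorem, leave when the instantaneous gain rate g'(t) equals the habitat-wide average g(t)/(T + t).
g'(t) = 130·8/(t + 8)². Setting 130·8/(t+8)² = 130t/[(t+8)(50+t)] gives 8(50+t) = t(t+8), so t² = 8×50 = 400.
t* = √400 = 20 min.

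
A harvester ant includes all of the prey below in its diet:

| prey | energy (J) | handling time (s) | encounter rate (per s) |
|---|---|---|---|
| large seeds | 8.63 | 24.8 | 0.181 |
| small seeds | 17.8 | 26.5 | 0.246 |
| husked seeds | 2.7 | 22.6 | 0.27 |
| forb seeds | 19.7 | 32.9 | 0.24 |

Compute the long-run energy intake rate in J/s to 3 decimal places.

Energy encountered per unit search time: 0.181×8.63 + 0.246×17.8 + 0.27×2.7 + 0.24×19.7 = 11.4 J/s.
Handling time per unit search time: 0.181×24.8 + 0.246×26.5 + 0.27×22.6 + 0.24×32.9 = 25.01.
Rate = 11.4/(1 + 25.01) = 0.4383 J/s.

0.438 J/s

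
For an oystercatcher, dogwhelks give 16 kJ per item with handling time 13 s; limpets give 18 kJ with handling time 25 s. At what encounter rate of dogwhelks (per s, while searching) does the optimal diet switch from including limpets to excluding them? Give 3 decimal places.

At the threshold, the rate on dogwhelks alone equals the profitability of limpets: λ·16/(1 + λ·13) = 18/25 = 0.72.
Rearranging, λ(16 − 0.72×13) = 0.72, so λ = 0.72/6.64 = 0.1084 per s.

0.108 per s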